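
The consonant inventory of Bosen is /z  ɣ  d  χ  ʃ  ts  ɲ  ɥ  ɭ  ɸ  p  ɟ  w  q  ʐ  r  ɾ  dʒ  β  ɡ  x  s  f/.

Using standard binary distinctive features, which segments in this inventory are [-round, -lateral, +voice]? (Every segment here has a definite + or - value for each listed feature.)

z, ɣ, d, ɲ, ɟ, ʐ, r, ɾ, dʒ, β, ɡ

Checking each segment against [-round], [-lateral], [+voice]: /z/ (voiced alveolar fricative), /ɣ/ (voiced velar fricative), /d/ (voiced alveolar stop), /ɲ/ (palatal nasal), /ɟ/ (voiced palatal stop), /ʐ/ (voiced retroflex fricative), among others, satisfy every feature; every other segment in the inventory fails at least one.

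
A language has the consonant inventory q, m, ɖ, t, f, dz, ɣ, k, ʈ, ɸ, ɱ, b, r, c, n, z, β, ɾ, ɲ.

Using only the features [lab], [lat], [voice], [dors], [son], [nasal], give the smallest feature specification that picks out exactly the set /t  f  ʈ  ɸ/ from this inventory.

[−voice, −dors]

Every target segment is [−voice], [−dorsal]; each remaining inventory member fails at least one of these. Each conjunct is needed — [−dorsal] alone would also admit /m, ɖ, dz, ɱ, …/; [−voice] alone would also admit /q, k, c/ — and no other single listed feature has exactly this extension, so two is the minimum.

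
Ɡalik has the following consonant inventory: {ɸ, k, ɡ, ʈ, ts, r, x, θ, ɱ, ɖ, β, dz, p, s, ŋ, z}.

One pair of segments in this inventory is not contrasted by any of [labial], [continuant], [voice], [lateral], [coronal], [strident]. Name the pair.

ɡ, ŋ

/ɡ/ (voiced velar stop) and /ŋ/ (velar nasal) are both [-labial], [-continuant], [+voice], [-lateral], [-coronal], [-strident], so none of the listed features separates them. (They do differ in [sonorant] and [nasal], which are not among the given features.) Every other pair in the inventory differs on at least one listed feature.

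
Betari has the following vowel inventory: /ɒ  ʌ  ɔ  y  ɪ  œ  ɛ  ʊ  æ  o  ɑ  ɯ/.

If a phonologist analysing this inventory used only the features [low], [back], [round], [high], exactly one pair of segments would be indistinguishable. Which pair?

/o/ (mid back rounded tense vowel) and /ɔ/ (mid back rounded lax vowel) are both [−low], [+back], [+round], [−high], so none of the listed features separates them. (They do differ in [tense], which is not among the given features.) Every other pair in the inventory differs on at least one listed feature.

o, ɔ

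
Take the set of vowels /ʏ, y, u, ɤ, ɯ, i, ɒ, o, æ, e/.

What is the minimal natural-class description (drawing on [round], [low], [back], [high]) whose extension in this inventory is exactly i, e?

[−low, −back, −round]

/i, e/ are all [−low], [−back], [−round], and no other segment in the inventory matches all three values. Dropping any one of them over-generates: [−back, −round] alone would also admit /æ/; [−low, −round] alone would also admit /ɤ, ɯ/; [−low, −back] alone would also admit /ʏ, y/. No other combination of two listed features picks out exactly this set either, so fewer than three features will not do.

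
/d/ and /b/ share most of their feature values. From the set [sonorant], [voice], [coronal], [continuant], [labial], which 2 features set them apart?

The two segments share [−sonorant], [+voice], [−continuant]. The only features from the list on which they differ: /d/ is [−labial] while /b/ is [+labial]; /d/ is [+coronal] while /b/ is [−coronal].

[labial], [coronal]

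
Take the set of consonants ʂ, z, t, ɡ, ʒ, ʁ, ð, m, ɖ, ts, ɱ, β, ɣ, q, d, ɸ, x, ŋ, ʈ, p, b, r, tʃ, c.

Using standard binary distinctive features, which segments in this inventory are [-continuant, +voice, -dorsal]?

Eliminate segments failing any feature: /ʂ, z, ʒ, ʁ, ð, β, ɣ, ɸ, x, r/ are [+continuant]; /t, ts, q, ʈ, p, tʃ, c/ are [-voice]; /ɡ, ŋ/ are [+dorsal]. The remaining /m, ɖ, ɱ, d, b/ satisfy [-continuant], [+voice], [-dorsal].

m, ɖ, ɱ, d, b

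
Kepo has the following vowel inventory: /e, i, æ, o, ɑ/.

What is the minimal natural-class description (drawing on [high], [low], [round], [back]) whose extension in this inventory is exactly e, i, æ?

Every target segment is [−back] and no other inventory member is, so one feature is enough.

[−back]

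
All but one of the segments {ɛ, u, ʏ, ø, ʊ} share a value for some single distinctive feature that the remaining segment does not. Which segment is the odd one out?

The remaining segments after removing /ɛ/ share [+round]; /ɛ/ (mid front unrounded lax vowel) is [−round]. For every other candidate removal, the leftover set fails to share any single feature value that the removed segment lacks.

ɛ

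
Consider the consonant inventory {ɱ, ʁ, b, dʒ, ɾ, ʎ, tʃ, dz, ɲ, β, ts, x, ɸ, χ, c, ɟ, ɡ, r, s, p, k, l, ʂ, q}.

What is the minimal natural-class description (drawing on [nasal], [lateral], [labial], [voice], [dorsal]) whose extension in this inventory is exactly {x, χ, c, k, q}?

[−voice, +dorsal]

/x, χ, c, k, q/ are all [−voice], [+dorsal], and no other segment in the inventory matches both values. Dropping any one of them over-generates: [+dorsal] alone would also admit /ʁ, ʎ, ɲ, ɟ, …/; [−voice] alone would also admit /tʃ, ts, ɸ, s, …/. No other single listed feature picks out exactly this set either, so fewer than two features will not do.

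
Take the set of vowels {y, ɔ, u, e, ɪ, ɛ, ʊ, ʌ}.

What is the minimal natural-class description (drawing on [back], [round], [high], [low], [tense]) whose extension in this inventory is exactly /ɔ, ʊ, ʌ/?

[+back, −tense]

Every target segment is [+back], [−tense]; each remaining inventory member fails at least one of these. Each conjunct is needed — [−tense] alone would also admit /ɪ, ɛ/; [+back] alone would also admit /u/ — and no other single listed feature has exactly this extension, so two is the minimum.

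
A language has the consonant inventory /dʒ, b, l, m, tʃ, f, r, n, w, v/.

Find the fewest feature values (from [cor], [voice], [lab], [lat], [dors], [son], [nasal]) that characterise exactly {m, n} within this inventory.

[+nasal]

The target set is precisely the extension of [+nasal] in this inventory.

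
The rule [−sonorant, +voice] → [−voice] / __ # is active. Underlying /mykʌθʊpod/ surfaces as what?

[mykʌθʊpot]

The only segment in the rule's environment that also matches [−sonorant, +voice] is /d/. Applying [−voice] turns the voiced alveolar stop into /t/ (voiceless alveolar stop), giving [mykʌθʊpot].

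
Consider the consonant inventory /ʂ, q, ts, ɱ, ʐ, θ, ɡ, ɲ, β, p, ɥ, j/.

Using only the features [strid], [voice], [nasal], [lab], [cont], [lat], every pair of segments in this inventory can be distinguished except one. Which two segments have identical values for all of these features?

β, ɥ

Both /β/ and /ɥ/ are [−strident], [+voice], [−nasal], [+labial], [+continuant], [−lateral]. Since the list omits [sonorant], [round] and [dorsal] — which do distinguish the voiced bilabial fricative from the labial-palatal glide — this pair collapses; all other pairs remain distinct.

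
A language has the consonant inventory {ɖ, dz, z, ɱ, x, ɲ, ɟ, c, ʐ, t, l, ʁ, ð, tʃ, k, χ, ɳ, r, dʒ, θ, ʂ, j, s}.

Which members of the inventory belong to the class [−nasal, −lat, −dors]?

The [−nasal] segments are /ɖ, dz, z, x, ɟ, c, ʐ, t, l, ʁ, ð, tʃ, k, χ, r, dʒ, θ, ʂ, j, s/.
Among these, [−lateral] gives /ɖ, dz, z, x, ɟ, c, ʐ, t, ʁ, ð, tʃ, k, χ, r, dʒ, θ, ʂ, j, s/.
Of those, [−dorsal] leaves /ɖ, dz, z, ʐ, t, ð, tʃ, r, dʒ, θ, ʂ, s/.

ɖ, dz, z, ʐ, t, ð, tʃ, r, dʒ, θ, ʂ, s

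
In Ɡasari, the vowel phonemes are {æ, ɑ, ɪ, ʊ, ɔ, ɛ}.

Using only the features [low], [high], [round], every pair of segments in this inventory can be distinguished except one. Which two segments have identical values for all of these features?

Both /ɑ/ and /æ/ are [+low], [−high], [−round]. Since the list omits [back] — which does distinguish the low back unrounded vowel from the low front unrounded vowel — this pair collapses; all other pairs remain distinct.

ɑ, æ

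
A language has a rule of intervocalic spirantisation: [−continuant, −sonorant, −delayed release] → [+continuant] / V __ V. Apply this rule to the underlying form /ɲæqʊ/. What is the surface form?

/q/ satisfies [−continuant, −sonorant, −delayed release] and sits in V __ V. The [+continuant] counterpart of the voiceless uvular stop is /χ/. Other segments in /ɲæqʊ/ either fail the structural description or are not in the environment, so the surface form is [ɲæχʊ].

[ɲæχʊ]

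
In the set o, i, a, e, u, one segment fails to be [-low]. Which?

a

/o, u, i, e/ are all [-low]; /a/ (low unrounded vowel) is [+low].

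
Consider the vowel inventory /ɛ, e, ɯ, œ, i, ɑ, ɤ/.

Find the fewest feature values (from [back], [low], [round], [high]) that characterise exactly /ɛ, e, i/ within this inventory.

Every target segment is [-back], [-round]; each remaining inventory member fails at least one of these. Each conjunct is needed — [-round] alone would also admit /ɯ, ɑ, ɤ/; [-back] alone would also admit /œ/ — and no other single listed feature has exactly this extension, so two is the minimum.

[-back, -round]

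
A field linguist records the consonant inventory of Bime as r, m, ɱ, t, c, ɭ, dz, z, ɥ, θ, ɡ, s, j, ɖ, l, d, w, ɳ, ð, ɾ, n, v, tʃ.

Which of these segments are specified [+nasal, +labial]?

Checking each segment against [+nasal], [+labial]: /m/ (bilabial nasal), /ɱ/ (labiodental nasal) satisfy every feature; every other segment in the inventory fails at least one.

m, ɱ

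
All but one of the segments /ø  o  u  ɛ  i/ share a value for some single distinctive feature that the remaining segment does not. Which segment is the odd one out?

/o, i, ø, u/ are all [+tense], but /ɛ/ (mid front unrounded lax vowel) is [-tense]. No other single segment can be removed to leave a set sharing one feature value that the removed segment lacks, so /ɛ/ is the odd one out.

ɛ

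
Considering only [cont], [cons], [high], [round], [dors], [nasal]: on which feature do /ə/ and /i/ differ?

[high]

/ə/ (mid central vowel (schwa)) and /i/ (high front unrounded tense vowel) agree on [+continuant], [−consonantal], [−round], [+dorsal], [−nasal]. They differ on [high] (/ə/ [−], /i/ [+]).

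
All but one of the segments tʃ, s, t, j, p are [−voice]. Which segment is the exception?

Every segment except /j/ is [−voice]. /j/ (palatal glide) is [+voice], so it is the exception.

j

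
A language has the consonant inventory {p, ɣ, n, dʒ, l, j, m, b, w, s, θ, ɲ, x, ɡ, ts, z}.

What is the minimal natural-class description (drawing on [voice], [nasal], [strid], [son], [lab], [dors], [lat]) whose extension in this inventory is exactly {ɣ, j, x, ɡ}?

[−nasal, −lab, +dors]

Every target segment is [−nasal], [−labial], [+dorsal]; each remaining inventory member fails at least one of these. Each conjunct is needed — [−labial, +dorsal] alone would also admit /ɲ/; [−nasal, +dorsal] alone would also admit /w/; [−nasal, −labial] alone would also admit /dʒ, l, s, θ, …/ — and no other combination of two listed features has exactly this extension, so three is the minimum.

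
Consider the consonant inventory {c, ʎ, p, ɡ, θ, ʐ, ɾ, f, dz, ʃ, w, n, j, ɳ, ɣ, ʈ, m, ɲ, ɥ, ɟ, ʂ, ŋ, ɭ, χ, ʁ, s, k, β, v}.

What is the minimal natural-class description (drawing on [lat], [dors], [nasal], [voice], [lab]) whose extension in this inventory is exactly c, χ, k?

The class [-voice], [+dorsal] has exactly /c, χ, k/ as its extension in this inventory. No smaller conjunction from the listed features achieves this: [+dorsal] alone would also admit /ʎ, ɡ, w, j, …/; [-voice] alone would also admit /p, θ, f, ʃ, …/; and checking the remaining single features turns up none with this extension.

[-voice, +dors]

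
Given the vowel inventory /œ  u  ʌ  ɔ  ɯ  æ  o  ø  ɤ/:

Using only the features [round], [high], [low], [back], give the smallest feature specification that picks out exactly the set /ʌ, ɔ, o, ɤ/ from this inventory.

[−high, +back]

Every target segment is [−high], [+back]; each remaining inventory member fails at least one of these. Each conjunct is needed — [+back] alone would also admit /u, ɯ/; [−high] alone would also admit /œ, æ, ø/ — and no other single listed feature has exactly this extension, so two is the minimum.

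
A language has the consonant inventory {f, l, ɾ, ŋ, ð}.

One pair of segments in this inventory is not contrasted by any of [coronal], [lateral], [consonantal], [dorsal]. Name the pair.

ð, ɾ

/ð/ (voiced dental fricative) and /ɾ/ (alveolar tap) are both [+coronal], [−lateral], [+consonantal], [−dorsal], so none of the listed features separates them. (They do differ in [sonorant], which is not among the given features.) Every other pair in the inventory differs on at least one listed feature.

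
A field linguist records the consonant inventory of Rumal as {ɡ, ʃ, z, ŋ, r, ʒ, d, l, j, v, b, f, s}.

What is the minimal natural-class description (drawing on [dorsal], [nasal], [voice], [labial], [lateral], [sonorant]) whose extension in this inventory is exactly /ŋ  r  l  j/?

[+sonorant]

The target set is precisely the extension of [+sonorant] in this inventory.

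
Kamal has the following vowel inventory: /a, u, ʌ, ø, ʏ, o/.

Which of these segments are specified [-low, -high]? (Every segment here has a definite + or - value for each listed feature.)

The [-low] segments are /u, ʌ, ø, ʏ, o/.
Then [-high] leaves /ʌ, ø, o/.

ʌ, ø, o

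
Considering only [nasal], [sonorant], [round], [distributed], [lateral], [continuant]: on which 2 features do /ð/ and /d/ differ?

[continuant], [distributed]

The two segments share [−nasal], [−sonorant], [−round], [−lateral]. The only features from the list on which they differ: /ð/ is [+continuant] while /d/ is [−continuant]; /ð/ is [+distributed] while /d/ is [−distributed].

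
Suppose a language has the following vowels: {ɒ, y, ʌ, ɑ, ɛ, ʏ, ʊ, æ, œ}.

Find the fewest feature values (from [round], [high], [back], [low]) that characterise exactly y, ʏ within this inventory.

The class [+high], [−back] has exactly /y, ʏ/ as its extension in this inventory. No smaller conjunction from the listed features achieves this: [−back] alone would also admit /ɛ, æ, œ/; [+high] alone would also admit /ʊ/; and checking the remaining single features turns up none with this extension.

[+high, −back]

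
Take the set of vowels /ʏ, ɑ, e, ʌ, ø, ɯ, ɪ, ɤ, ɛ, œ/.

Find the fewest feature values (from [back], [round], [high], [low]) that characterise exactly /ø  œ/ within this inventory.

/ø, œ/ are all [-high], [+round], and no other segment in the inventory matches both values. Dropping any one of them over-generates: [+round] alone would also admit /ʏ/; [-high] alone would also admit /ɑ, e, ʌ, ɤ, …/. No other single listed feature picks out exactly this set either, so fewer than two features will not do.

[-high, +round]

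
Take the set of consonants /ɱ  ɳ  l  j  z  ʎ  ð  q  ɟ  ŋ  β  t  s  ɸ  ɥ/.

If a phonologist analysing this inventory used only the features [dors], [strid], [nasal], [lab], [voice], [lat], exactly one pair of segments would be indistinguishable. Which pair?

Both /ɟ/ and /j/ are [+dorsal], [−strident], [−nasal], [−labial], [+voice], [−lateral]. Since the list omits [sonorant] and [continuant] — which do distinguish the voiced palatal stop from the palatal glide — this pair collapses; all other pairs remain distinct.

ɟ, j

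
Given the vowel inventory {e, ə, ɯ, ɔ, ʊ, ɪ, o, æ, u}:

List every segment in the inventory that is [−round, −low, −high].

e, ə

First, the [−round] segments are /e, ə, ɯ, ɪ, æ/.
Intersecting with [−low] gives /e, ə, ɯ, ɪ/.
Of those, [−high] leaves /e, ə/.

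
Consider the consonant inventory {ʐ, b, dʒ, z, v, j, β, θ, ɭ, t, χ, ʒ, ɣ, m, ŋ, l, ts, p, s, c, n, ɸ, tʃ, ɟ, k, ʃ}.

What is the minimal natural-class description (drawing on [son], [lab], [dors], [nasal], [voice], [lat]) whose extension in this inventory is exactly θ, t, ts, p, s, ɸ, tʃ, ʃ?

Every target segment is [−voice], [−dorsal]; each remaining inventory member fails at least one of these. Each conjunct is needed — [−dorsal] alone would also admit /ʐ, b, dʒ, z, …/; [−voice] alone would also admit /χ, c, k/ — and no other single listed feature has exactly this extension, so two is the minimum.

[−voice, −dors]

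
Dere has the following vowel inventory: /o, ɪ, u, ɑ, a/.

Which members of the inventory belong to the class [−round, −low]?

Checking each segment against [−round], [−low]: /ɪ/ (high front unrounded lax vowel) satisfies every feature; every other segment in the inventory fails at least one.

ɪ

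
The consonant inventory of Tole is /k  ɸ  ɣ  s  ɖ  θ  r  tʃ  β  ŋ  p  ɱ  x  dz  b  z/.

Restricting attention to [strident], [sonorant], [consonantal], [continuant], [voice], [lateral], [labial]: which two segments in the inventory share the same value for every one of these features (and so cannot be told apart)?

/θ/ (voiceless dental fricative) and /x/ (voiceless velar fricative) are both [−strident], [−sonorant], [+consonantal], [+continuant], [−voice], [−lateral], [−labial], so none of the listed features separates them. (They do differ in [coronal] and [dorsal], which are not among the given features.) Every other pair in the inventory differs on at least one listed feature.

θ, x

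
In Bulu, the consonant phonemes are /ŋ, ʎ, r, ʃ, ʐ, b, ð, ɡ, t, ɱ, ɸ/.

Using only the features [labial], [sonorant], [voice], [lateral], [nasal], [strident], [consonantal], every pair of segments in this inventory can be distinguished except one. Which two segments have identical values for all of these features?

On the given features, /ð/ and /ɡ/ have an identical profile: [-labial], [-sonorant], [+voice], [-lateral], [-nasal], [-strident], [+consonantal]. No other two segments in the inventory coincide on all 7 features. (They do differ in [continuant], [coronal] and [dorsal], which are not among the given features.)

ð, ɡ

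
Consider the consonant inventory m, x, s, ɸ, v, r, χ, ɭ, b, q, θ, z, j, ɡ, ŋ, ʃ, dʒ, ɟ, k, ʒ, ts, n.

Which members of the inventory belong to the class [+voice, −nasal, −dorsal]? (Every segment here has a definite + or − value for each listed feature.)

Checking each segment against [+voice], [−nasal], [−dorsal]: /v/ (voiced labiodental fricative), /r/ (alveolar trill), /ɭ/ (retroflex lateral approximant), /b/ (voiced bilabial stop), /z/ (voiced alveolar fricative), /dʒ/ (voiced postalveolar affricate), among others, satisfy every feature; every other segment in the inventory fails at least one.

v, r, ɭ, b, z, dʒ, ʒ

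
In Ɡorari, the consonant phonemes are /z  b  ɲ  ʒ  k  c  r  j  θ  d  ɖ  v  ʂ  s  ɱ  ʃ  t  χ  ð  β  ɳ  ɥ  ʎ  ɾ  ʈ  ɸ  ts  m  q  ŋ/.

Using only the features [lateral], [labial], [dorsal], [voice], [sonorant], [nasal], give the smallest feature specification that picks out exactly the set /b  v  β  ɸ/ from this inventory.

The class [−sonorant], [+labial] has exactly /b, v, β, ɸ/ as its extension in this inventory. No smaller conjunction from the listed features achieves this: [+labial] alone would also admit /ɱ, ɥ, m/; [−sonorant] alone would also admit /z, ʒ, k, c, …/; and checking the remaining single features turns up none with this extension.

[−sonorant, +labial]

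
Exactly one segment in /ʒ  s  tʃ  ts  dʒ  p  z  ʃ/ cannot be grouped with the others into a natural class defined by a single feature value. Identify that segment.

p

/s, ts, tʃ, dʒ, ʃ, z, ʒ/ are all [+strident], but /p/ (voiceless bilabial stop) is [-strident]. No other single segment can be removed to leave a set sharing one feature value that the removed segment lacks, so /p/ is the odd one out.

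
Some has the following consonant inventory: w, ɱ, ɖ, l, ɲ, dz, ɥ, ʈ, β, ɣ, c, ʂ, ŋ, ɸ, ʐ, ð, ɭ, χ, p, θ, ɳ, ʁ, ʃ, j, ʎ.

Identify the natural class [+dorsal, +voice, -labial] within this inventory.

ɲ, ɣ, ŋ, ʁ, j, ʎ

Checking each segment against [+dorsal], [+voice], [-labial]: /ɲ/ (palatal nasal), /ɣ/ (voiced velar fricative), /ŋ/ (velar nasal), /ʁ/ (voiced uvular fricative), /j/ (palatal glide), /ʎ/ (palatal lateral approximant) satisfy every feature; every other segment in the inventory fails at least one.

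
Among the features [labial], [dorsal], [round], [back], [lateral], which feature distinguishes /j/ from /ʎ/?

The two segments share [-labial], [+dorsal], [-round], [-back]. The only feature from the list on which they differ: /j/ is [-lateral] while /ʎ/ is [+lateral].

[lateral]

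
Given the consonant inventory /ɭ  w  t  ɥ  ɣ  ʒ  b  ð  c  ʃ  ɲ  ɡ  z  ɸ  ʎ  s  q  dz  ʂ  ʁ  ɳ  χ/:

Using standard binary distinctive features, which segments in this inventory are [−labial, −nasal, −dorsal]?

ɭ, t, ʒ, ð, ʃ, z, s, dz, ʂ

Checking each segment against [−labial], [−nasal], [−dorsal]: /ɭ/ (retroflex lateral approximant), /t/ (voiceless alveolar stop), /ʒ/ (voiced postalveolar fricative), /ð/ (voiced dental fricative), /ʃ/ (voiceless postalveolar fricative), /z/ (voiced alveolar fricative), among others, satisfy every feature; every other segment in the inventory fails at least one.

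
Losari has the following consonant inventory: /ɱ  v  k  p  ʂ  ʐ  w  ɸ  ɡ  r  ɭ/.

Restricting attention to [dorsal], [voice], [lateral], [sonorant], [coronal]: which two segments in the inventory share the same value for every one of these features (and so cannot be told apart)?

Both /ɸ/ and /p/ are [−dorsal], [−voice], [−lateral], [−sonorant], [−coronal]. Since the list omits [continuant] — which does distinguish the voiceless bilabial fricative from the voiceless bilabial stop — this pair collapses; all other pairs remain distinct.

ɸ, p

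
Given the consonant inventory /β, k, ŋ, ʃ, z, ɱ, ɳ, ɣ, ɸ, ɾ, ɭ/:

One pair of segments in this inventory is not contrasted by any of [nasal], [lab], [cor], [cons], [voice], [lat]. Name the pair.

/z/ (voiced alveolar fricative) and /ɾ/ (alveolar tap) are both [-nasal], [-labial], [+coronal], [+consonantal], [+voice], [-lateral], so none of the listed features separates them. (They do differ in [sonorant] and [strident], which are not among the given features.) Every other pair in the inventory differs on at least one listed feature.

z, ɾ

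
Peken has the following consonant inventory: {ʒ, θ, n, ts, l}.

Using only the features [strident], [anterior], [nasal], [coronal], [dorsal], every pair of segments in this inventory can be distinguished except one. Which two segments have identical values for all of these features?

Both /l/ and /θ/ are [-strident], [+anterior], [-nasal], [+coronal], [-dorsal]. Since the list omits [sonorant], [voice] and [lateral] — which do distinguish the alveolar lateral approximant from the voiceless dental fricative — this pair collapses; all other pairs remain distinct.

l, θ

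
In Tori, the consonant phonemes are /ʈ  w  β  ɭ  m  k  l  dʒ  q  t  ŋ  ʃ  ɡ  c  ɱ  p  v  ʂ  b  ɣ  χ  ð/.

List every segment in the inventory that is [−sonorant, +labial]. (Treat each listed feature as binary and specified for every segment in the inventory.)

Eliminate segments failing any feature: /ʈ, k, dʒ, q, t, ʃ, ɡ, c, ʂ, ɣ, χ, ð/ are [−labial]; /w, ɭ, m, l, ŋ, ɱ/ are [+sonorant]. The remaining /β, p, v, b/ satisfy [−sonorant], [+labial].

β, p, v, b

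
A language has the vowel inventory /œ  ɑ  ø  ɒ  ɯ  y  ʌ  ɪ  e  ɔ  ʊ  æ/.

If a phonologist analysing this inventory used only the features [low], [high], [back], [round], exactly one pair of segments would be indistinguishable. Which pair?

Both /ø/ and /œ/ are [-low], [-high], [-back], [+round]. Since the list omits [tense] — which does distinguish the mid front rounded tense vowel from the mid front rounded lax vowel — this pair collapses; all other pairs remain distinct.

ø, œ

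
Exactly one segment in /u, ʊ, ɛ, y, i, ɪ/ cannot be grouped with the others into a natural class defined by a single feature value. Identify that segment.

[high] groups all but one: /y, i, ʊ, ɪ, u/ share [+high] while /ɛ/ (mid front unrounded lax vowel) alone is [−high]. Removing any other segment would not leave a single-feature class that excludes it.

ɛ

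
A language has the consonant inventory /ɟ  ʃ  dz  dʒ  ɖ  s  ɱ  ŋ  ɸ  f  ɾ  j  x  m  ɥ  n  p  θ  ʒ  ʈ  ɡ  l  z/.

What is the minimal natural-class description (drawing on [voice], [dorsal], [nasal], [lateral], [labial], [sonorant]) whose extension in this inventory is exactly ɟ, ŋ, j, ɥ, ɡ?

[+voice, +dorsal]

Every target segment is [+voice], [+dorsal]; each remaining inventory member fails at least one of these. Each conjunct is needed — [+dorsal] alone would also admit /x/; [+voice] alone would also admit /dz, dʒ, ɖ, ɱ, …/ — and no other single listed feature has exactly this extension, so two is the minimum.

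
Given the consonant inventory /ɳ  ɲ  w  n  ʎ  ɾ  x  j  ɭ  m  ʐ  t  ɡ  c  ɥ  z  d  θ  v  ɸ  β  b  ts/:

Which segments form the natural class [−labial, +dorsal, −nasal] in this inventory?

First, the [−labial] segments are /ɳ, ɲ, n, ʎ, ɾ, x, j, ɭ, ʐ, t, ɡ, c, z, d, θ, ts/.
Then [+dorsal] gives /ɲ, ʎ, x, j, ɡ, c/.
Then [−nasal] leaves /ʎ, x, j, ɡ, c/.

ʎ, x, j, ɡ, c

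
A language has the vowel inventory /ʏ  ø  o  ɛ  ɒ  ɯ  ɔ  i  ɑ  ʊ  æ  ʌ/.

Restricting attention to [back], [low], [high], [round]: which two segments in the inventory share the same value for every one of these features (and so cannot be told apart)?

ɔ, o

Both /ɔ/ and /o/ are [+back], [−low], [−high], [+round]. Since the list omits [tense] — which does distinguish the mid back rounded lax vowel from the mid back rounded tense vowel — this pair collapses; all other pairs remain distinct.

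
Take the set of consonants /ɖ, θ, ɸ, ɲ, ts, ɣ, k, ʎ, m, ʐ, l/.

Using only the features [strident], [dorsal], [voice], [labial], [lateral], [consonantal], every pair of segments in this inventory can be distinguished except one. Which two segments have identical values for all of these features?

ɲ, ɣ

Both /ɲ/ and /ɣ/ are [−strident], [+dorsal], [+voice], [−labial], [−lateral], [+consonantal]. Since the list omits [sonorant], [nasal], [continuant] and [back] — which do distinguish the palatal nasal from the voiced velar fricative — this pair collapses; all other pairs remain distinct.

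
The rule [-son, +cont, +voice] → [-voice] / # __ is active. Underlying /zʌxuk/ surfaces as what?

/z/ satisfies [-son, +cont, +voice] and sits in # __. The [-voice] counterpart of the voiced alveolar fricative is /s/. Other segments in /zʌxuk/ either fail the structural description or are not in the environment, so the surface form is [sʌxuk].

[sʌxuk]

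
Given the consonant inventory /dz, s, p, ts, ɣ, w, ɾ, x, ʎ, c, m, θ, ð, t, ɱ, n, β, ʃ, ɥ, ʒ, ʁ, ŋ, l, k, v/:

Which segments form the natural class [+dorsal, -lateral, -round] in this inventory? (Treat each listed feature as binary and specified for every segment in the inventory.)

Checking each segment against [+dorsal], [-lateral], [-round]: /ɣ/ (voiced velar fricative), /x/ (voiceless velar fricative), /c/ (voiceless palatal stop), /ʁ/ (voiced uvular fricative), /ŋ/ (velar nasal), /k/ (voiceless velar stop) satisfy every feature; every other segment in the inventory fails at least one.

ɣ, x, c, ʁ, ŋ, k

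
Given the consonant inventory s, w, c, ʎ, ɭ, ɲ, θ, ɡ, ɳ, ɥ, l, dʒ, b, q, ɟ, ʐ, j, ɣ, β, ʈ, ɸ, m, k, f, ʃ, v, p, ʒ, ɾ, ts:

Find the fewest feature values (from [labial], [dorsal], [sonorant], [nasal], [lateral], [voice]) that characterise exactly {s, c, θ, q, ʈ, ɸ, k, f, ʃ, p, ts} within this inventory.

[-voice]

Every target segment is [-voice] and no other inventory member is, so one feature is enough.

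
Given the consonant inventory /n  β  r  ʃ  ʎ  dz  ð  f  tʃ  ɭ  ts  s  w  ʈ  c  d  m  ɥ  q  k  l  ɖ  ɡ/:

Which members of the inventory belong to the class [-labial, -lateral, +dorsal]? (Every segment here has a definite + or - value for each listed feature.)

c, q, k, ɡ

Checking each segment against [-labial], [-lateral], [+dorsal]: /c/ (voiceless palatal stop), /q/ (voiceless uvular stop), /k/ (voiceless velar stop), /ɡ/ (voiced velar stop) satisfy every feature; every other segment in the inventory fails at least one.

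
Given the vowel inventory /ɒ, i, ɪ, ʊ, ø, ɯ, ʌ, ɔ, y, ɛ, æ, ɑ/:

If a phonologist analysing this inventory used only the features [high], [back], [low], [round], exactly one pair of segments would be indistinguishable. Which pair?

Both /ɪ/ and /i/ are [+high], [−back], [−low], [−round]. Since the list omits [tense] — which does distinguish the high front unrounded lax vowel from the high front unrounded tense vowel — this pair collapses; all other pairs remain distinct.

ɪ, i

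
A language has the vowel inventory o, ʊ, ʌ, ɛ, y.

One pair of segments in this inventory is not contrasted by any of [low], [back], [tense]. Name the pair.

/ʊ/ (high back rounded lax vowel) and /ʌ/ (mid back unrounded lax vowel) are both [−low], [+back], [−tense], so none of the listed features separates them. (They do differ in [labial], [round] and [high], which are not among the given features.) Every other pair in the inventory differs on at least one listed feature.

ʊ, ʌ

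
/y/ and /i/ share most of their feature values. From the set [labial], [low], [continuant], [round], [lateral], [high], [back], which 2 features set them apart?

/y/ is the high front rounded tense vowel and /i/ is the high front unrounded tense vowel. Both are [−low], [+continuant], [−lateral], [+high], [−back]. /y/ is [+labial] while /i/ is [−labial]; /y/ is [+round] while /i/ is [−round], so the distinguishing features are [labial], [round].

[labial], [round]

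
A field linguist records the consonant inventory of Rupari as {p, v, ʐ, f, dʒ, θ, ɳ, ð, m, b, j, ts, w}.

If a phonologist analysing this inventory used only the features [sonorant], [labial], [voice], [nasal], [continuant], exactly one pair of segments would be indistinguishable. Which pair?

Both /ð/ and /ʐ/ are [−sonorant], [−labial], [+voice], [−nasal], [+continuant]. Since the list omits [strident], [anterior] and [distributed] — which do distinguish the voiced dental fricative from the voiced retroflex fricative — this pair collapses; all other pairs remain distinct.

ð, ʐ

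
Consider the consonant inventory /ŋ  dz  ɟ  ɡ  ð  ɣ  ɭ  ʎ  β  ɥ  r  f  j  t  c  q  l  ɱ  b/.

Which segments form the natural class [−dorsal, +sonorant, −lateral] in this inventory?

r, ɱ

Checking each segment against [−dorsal], [+sonorant], [−lateral]: /r/ (alveolar trill), /ɱ/ (labiodental nasal) satisfy every feature; every other segment in the inventory fails at least one.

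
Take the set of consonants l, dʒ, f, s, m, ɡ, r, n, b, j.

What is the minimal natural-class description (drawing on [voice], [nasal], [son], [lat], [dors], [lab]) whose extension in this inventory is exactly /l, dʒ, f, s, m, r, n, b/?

[-dors]

/l, dʒ, f, s, m, r, n, b/ are exactly the [-dorsal] segments in the inventory, so a single feature suffices.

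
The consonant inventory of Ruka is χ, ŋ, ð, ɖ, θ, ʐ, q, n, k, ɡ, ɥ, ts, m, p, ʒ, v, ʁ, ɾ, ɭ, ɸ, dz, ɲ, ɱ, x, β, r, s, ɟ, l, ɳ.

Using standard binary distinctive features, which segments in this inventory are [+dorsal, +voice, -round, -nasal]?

Eliminate segments failing any feature: /χ, q, k, x/ are [-voice]; /ŋ, ɲ/ are [+nasal]; /ð, ɖ, θ, ʐ, n, ts, m, p, ʒ, v, ɾ, ɭ, ɸ, dz, ɱ, β, r, s, l, ɳ/ are [-dorsal]; /ɥ/ is [+round]. The remaining /ɡ, ʁ, ɟ/ satisfy [+dorsal], [+voice], [-round], [-nasal].

ɡ, ʁ, ɟ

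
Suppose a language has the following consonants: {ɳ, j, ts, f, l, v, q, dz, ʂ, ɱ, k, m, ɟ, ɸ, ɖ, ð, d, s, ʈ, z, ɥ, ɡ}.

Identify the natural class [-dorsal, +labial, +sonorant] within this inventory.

Eliminate segments failing any feature: /ɳ, ts, l, dz, ʂ, ɖ, ð, d, s, ʈ, z/ are [-labial]; /j, q, k, ɟ, ɥ, ɡ/ are [+dorsal]; /f, v, ɸ/ are [-sonorant]. The remaining /ɱ, m/ satisfy [-dorsal], [+labial], [+sonorant].

ɱ, m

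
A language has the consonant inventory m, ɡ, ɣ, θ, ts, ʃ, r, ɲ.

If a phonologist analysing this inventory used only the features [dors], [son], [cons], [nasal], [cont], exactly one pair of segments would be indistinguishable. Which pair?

θ, ʃ

On the given features, /θ/ and /ʃ/ have an identical profile: [−dorsal], [−sonorant], [+consonantal], [−nasal], [+continuant]. No other two segments in the inventory coincide on all 5 features. (They do differ in [strident] and [anterior], which are not among the given features.)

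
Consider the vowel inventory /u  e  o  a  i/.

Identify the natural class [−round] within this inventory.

e, a, i

The [−round] segments here are /e, a, i/; the remaining /u, o/ are [+round].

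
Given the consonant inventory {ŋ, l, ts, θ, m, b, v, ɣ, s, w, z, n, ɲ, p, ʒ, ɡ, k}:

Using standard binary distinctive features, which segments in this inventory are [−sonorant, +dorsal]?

Checking each segment against [−sonorant], [+dorsal]: /ɣ/ (voiced velar fricative), /ɡ/ (voiced velar stop), /k/ (voiceless velar stop) satisfy every feature; every other segment in the inventory fails at least one.

ɣ, ɡ, k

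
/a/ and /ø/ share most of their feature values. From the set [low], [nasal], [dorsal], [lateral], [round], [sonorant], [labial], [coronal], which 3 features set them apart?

[labial], [round], [low]

/a/ is the low unrounded vowel and /ø/ is the mid front rounded tense vowel. Both are [−nasal], [+dorsal], [−lateral], [+sonorant], [−coronal]. /a/ is [−labial] while /ø/ is [+labial]; /a/ is [−round] while /ø/ is [+round]; /a/ is [+low] while /ø/ is [−low], so the distinguishing features are [labial], [round], [low].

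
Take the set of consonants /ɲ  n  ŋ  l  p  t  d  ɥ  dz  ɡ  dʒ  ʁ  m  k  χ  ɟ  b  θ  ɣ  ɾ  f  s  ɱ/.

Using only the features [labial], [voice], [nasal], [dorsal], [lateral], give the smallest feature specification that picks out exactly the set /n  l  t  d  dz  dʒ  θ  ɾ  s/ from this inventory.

Every target segment is [-labial], [-dorsal]; each remaining inventory member fails at least one of these. Each conjunct is needed — [-dorsal] alone would also admit /p, m, b, f, …/; [-labial] alone would also admit /ɲ, ŋ, ɡ, ʁ, …/ — and no other single listed feature has exactly this extension, so two is the minimum.

[-labial, -dorsal]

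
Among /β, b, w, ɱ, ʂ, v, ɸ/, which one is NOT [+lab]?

Every segment except /ʂ/ is [+labial]. /ʂ/ (voiceless retroflex fricative) is [−labial], so it is the exception.

ʂ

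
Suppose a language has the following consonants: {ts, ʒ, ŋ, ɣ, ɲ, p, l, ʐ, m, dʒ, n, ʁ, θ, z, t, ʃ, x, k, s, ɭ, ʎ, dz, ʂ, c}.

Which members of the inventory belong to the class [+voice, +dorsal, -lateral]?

First, the [+voice] segments are /ʒ, ŋ, ɣ, ɲ, l, ʐ, m, dʒ, n, ʁ, z, ɭ, ʎ, dz/.
Of those, [+dorsal] gives /ŋ, ɣ, ɲ, ʁ, ʎ/.
Then [-lateral] leaves /ŋ, ɣ, ɲ, ʁ/.

ŋ, ɣ, ɲ, ʁ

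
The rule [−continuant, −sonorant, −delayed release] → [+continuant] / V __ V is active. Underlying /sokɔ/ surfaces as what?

[soxɔ]

Only /k/ occurs between two vowels (/o/ __ /ɔ/) and matches the structural description. It is a voiceless velar stop, so [−continuant, −sonorant, −delayed release] holds; changing it to [+continuant] with all other features held fixed yields /x/ (voiceless velar fricative). No other segment meets both the structural description and the environment, so the output is [soxɔ].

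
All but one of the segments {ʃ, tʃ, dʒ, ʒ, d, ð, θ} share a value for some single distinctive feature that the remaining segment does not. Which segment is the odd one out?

d

The remaining segments after removing /d/ share [+distributed]; /d/ (voiced alveolar stop) is [−distributed]. For every other candidate removal, the leftover set fails to share any single feature value that the removed segment lacks.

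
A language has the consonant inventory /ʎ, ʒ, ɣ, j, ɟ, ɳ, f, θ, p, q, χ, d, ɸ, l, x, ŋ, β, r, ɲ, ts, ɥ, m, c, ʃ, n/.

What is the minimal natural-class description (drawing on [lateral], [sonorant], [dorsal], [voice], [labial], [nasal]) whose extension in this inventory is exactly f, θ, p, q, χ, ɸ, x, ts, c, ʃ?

[−voice]

The target set is precisely the extension of [−voice] in this inventory.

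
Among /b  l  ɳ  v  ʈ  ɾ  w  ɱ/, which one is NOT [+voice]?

ʈ

Every segment except /ʈ/ is [+voice]. /ʈ/ (voiceless retroflex stop) is [−voice], so it is the exception.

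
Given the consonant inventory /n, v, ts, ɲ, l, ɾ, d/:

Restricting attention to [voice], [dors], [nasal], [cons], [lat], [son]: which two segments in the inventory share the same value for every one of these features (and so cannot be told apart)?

Both /v/ and /d/ are [+voice], [−dorsal], [−nasal], [+consonantal], [−lateral], [−sonorant]. Since the list omits [continuant], [labial] and [coronal] — which do distinguish the voiced labiodental fricative from the voiced alveolar stop — this pair collapses; all other pairs remain distinct.

v, d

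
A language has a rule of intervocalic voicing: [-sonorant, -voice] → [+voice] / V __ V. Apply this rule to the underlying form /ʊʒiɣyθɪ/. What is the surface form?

/θ/ satisfies [-sonorant, -voice] and sits in V __ V. The [+voice] counterpart of the voiceless dental fricative is /ð/. Other segments in /ʊʒiɣyθɪ/ either fail the structural description or are not in the environment, so the surface form is [ʊʒiɣyðɪ].

[ʊʒiɣyðɪ]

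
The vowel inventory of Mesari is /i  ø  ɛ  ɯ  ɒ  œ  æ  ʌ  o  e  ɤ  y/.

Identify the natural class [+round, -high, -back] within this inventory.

ø, œ

Checking each segment against [+round], [-high], [-back]: /ø/ (mid front rounded tense vowel), /œ/ (mid front rounded lax vowel) satisfy every feature; every other segment in the inventory fails at least one.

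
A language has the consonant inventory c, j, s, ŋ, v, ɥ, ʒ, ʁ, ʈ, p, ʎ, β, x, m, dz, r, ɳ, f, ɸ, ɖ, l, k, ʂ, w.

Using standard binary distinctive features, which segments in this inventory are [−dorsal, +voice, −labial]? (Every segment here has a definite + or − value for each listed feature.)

ʒ, dz, r, ɳ, ɖ, l

Checking each segment against [−dorsal], [+voice], [−labial]: /ʒ/ (voiced postalveolar fricative), /dz/ (voiced alveolar affricate), /r/ (alveolar trill), /ɳ/ (retroflex nasal), /ɖ/ (voiced retroflex stop), /l/ (alveolar lateral approximant) satisfy every feature; every other segment in the inventory fails at least one.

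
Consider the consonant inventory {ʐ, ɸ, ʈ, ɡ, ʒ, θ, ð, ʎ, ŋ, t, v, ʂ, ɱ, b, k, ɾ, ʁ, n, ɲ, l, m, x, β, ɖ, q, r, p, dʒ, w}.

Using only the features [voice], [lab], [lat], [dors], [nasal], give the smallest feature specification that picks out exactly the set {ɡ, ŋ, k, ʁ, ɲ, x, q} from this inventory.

Every target segment is [-lateral], [-labial], [+dorsal]; each remaining inventory member fails at least one of these. Each conjunct is needed — [-labial, +dorsal] alone would also admit /ʎ/; [-lateral, +dorsal] alone would also admit /w/; [-lateral, -labial] alone would also admit /ʐ, ʈ, ʒ, θ, …/ — and no other combination of two listed features has exactly this extension, so three is the minimum.

[-lat, -lab, +dors]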